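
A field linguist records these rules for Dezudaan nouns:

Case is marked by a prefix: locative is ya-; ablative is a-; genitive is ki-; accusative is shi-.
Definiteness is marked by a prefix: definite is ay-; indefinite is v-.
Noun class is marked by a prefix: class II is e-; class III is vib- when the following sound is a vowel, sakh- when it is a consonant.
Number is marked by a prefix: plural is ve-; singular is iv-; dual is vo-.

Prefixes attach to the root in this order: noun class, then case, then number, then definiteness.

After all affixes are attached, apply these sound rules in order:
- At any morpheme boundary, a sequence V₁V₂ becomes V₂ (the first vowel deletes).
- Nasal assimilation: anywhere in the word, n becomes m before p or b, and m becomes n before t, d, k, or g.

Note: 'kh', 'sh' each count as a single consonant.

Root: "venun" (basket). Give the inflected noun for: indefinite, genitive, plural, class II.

Attach noun class class II e- → evenun.
Attach case genitive ki- → kievenun.
Attach number plural ve- → vekievenun.
Attach definiteness indefinite v- → vvekievenun.
Apply vowel deletion: vvekievenun → vvekevenun.
Nasal assimilation: no change.

vvekevenun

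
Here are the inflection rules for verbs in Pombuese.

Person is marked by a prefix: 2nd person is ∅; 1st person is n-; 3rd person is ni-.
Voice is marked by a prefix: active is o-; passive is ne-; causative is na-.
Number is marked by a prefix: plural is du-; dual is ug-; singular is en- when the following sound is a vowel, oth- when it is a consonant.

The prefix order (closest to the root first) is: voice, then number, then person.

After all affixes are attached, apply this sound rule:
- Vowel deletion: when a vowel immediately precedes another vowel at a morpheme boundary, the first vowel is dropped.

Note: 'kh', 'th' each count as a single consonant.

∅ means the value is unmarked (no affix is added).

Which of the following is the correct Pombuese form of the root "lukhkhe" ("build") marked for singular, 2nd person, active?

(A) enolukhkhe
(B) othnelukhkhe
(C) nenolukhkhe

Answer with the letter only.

A

Attach voice active o- → olukhkhe.
Attach number singular en- (before vowel 'o') → enolukhkhe.
person = 2nd person: zero marking, form stays enolukhkhe.
Vowel deletion: no change.
So the correct form is enolukhkhe, option (A).
(C) nenolukhkhe is wrong: it uses 1st person instead of 2nd person for person.
(B) othnelukhkhe is wrong: it uses passive instead of active for voice.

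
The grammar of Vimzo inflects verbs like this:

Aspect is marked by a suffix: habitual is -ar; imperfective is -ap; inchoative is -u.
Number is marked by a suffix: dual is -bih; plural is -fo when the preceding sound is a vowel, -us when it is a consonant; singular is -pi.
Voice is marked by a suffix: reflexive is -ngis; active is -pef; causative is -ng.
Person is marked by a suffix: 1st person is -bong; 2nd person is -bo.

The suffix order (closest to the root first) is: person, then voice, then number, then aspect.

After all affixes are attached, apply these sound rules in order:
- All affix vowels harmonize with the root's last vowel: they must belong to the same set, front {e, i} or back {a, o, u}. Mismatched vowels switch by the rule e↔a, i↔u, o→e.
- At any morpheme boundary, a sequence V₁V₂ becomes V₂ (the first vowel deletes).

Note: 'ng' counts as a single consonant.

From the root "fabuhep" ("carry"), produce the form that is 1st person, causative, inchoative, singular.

Attach person 1st person -bong → fabuhepbong.
Attach voice causative -ng → fabuhepbongng.
Attach number singular -pi → fabuhepbongngpi.
Attach aspect inchoative -u → fabuhepbongngpiu.
Apply vowel harmony: fabuhepbongngpiu → fabuhepbengngpii.
Apply vowel deletion: fabuhepbengngpii → fabuhepbengngpi.

fabuhepbengngpi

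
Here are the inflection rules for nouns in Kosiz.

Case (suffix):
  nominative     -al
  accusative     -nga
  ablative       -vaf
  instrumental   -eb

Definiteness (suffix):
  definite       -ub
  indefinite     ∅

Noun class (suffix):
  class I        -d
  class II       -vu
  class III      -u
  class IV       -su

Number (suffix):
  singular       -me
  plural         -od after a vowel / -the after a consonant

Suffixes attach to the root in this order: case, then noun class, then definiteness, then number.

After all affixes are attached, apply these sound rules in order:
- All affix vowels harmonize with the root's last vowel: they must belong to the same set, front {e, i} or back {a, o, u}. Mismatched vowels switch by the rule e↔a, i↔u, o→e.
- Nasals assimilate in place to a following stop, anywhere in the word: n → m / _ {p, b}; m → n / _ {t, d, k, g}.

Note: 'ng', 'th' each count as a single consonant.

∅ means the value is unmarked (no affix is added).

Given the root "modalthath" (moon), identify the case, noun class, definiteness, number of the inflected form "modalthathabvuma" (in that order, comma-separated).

Segment: modalthath-eb-vu-me.
case: -eb → instrumental.
noun class: -vu → class II.
definiteness: ∅ → indefinite.
number: -me → singular.

instrumental, class II, indefinite, singular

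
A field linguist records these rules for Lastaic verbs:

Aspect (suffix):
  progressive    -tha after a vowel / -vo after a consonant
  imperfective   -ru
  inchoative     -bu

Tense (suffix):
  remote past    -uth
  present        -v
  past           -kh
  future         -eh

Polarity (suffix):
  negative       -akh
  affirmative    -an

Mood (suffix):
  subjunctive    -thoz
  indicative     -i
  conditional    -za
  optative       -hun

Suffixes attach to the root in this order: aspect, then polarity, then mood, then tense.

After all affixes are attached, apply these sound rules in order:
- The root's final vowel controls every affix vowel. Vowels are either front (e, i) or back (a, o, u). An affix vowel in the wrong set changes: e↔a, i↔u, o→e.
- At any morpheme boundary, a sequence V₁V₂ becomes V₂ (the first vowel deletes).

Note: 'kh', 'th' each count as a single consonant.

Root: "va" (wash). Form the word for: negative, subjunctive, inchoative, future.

vabakhthozah

Attach aspect inchoative -bu → vabu.
Attach polarity negative -akh → vabuakh.
Attach mood subjunctive -thoz → vabuakhthoz.
Attach tense future -eh → vabuakhthozeh.
Apply vowel harmony: vabuakhthozeh → vabuakhthozah.
Apply vowel deletion: vabuakhthozah → vabakhthozah.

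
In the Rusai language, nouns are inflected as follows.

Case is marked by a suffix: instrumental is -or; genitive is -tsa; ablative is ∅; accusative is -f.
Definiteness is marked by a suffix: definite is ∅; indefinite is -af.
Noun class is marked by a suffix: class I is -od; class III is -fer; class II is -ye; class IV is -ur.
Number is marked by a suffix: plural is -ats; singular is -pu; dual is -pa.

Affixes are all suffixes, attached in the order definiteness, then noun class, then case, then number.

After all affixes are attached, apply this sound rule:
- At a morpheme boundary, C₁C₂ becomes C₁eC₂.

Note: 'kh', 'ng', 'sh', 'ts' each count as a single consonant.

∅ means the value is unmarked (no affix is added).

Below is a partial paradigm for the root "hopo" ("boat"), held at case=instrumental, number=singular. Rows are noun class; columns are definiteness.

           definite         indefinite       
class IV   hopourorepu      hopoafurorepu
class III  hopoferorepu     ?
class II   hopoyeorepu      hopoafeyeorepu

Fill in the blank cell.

Attach definiteness indefinite -af → hopoaf.
Attach noun class class III -fer → hopoaffer.
Attach case instrumental -or → hopoafferor.
Attach number singular -pu → hopoafferorpu.
Apply epenthesis: hopoafferorpu → hopoafeferorepu.

hopoafeferorepu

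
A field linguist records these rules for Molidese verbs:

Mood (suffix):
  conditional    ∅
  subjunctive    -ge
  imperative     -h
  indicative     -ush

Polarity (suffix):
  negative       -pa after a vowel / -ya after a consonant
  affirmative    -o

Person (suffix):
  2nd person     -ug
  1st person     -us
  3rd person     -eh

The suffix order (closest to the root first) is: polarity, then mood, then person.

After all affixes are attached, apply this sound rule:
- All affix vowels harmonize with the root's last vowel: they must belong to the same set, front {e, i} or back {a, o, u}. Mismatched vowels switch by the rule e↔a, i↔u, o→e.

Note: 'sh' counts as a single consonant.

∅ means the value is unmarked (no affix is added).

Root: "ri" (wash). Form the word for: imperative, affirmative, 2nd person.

riehig

Attach polarity affirmative -o → rio.
Attach mood imperative -h → rioh.
Attach person 2nd person -ug → riohug.
Apply vowel harmony: riohug → riehig.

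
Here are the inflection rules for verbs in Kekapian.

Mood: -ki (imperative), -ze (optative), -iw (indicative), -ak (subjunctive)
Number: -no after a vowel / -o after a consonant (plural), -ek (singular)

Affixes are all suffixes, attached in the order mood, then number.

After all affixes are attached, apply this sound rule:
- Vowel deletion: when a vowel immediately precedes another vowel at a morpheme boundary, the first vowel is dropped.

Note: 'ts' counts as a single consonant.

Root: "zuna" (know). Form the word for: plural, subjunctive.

Attach mood subjunctive -ak → zunaak.
Attach number plural -o (after consonant 'k') → zunaako.
Apply vowel deletion: zunaako → zunako.

zunako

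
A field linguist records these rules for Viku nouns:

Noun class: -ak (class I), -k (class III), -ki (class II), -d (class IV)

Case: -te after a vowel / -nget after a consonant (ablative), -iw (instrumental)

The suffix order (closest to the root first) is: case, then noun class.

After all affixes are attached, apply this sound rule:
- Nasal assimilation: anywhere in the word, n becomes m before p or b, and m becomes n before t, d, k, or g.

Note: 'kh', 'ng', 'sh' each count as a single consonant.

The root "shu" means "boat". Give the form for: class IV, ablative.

Attach case ablative -te (after vowel 'u') → shute.
Attach noun class class IV -d → shuted.
Nasal assimilation: no change.

shuted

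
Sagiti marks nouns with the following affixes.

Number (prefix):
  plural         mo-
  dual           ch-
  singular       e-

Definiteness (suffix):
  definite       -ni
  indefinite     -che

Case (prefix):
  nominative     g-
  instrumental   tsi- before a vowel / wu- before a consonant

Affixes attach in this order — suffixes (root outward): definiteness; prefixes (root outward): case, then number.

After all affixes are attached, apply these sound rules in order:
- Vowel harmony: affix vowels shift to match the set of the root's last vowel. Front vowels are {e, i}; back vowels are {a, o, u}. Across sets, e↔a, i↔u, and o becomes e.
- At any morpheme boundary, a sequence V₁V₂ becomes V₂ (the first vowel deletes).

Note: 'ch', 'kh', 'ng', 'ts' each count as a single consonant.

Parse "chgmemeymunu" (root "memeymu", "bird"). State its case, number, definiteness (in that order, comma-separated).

Segment: ch-g-memeymu-ni.
case: g- → nominative.
number: ch- → dual.
definiteness: -ni → definite.

nominative, dual, definite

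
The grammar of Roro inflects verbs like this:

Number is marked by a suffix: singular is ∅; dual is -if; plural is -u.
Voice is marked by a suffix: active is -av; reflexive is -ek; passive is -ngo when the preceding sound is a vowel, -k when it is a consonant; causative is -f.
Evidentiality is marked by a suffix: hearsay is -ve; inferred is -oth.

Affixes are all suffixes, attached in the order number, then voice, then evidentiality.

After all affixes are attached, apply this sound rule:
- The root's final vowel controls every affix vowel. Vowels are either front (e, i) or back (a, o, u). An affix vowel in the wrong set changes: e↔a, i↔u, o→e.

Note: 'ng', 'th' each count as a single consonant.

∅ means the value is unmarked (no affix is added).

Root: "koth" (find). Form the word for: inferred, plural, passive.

Attach number plural -u → kothu.
Attach voice passive -ngo (after vowel 'u') → kothungo.
Attach evidentiality inferred -oth → kothungooth.
Vowel harmony: no change.

kothungooth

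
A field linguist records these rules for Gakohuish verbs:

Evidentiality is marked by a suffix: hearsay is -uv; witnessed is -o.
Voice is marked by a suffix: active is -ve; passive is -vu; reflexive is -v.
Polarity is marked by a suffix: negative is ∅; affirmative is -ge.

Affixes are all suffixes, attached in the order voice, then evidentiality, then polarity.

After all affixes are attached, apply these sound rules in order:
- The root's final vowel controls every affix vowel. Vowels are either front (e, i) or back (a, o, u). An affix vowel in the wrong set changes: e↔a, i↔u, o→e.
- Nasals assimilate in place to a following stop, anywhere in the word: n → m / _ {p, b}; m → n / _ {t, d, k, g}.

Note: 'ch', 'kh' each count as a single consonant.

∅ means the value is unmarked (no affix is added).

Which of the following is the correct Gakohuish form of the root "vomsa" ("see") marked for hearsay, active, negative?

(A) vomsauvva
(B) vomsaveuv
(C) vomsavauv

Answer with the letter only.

Attach voice active -ve → vomsave.
Attach evidentiality hearsay -uv → vomsaveuv.
polarity = negative: zero marking, form stays vomsaveuv.
Apply vowel harmony: vomsaveuv → vomsavauv.
Nasal assimilation: no change.
So the correct form is vomsavauv, option (C).
(A) vomsauvva is wrong: it has the affixes in the wrong order.
(B) vomsaveuv is wrong: it fails to apply the sound rule(s).

C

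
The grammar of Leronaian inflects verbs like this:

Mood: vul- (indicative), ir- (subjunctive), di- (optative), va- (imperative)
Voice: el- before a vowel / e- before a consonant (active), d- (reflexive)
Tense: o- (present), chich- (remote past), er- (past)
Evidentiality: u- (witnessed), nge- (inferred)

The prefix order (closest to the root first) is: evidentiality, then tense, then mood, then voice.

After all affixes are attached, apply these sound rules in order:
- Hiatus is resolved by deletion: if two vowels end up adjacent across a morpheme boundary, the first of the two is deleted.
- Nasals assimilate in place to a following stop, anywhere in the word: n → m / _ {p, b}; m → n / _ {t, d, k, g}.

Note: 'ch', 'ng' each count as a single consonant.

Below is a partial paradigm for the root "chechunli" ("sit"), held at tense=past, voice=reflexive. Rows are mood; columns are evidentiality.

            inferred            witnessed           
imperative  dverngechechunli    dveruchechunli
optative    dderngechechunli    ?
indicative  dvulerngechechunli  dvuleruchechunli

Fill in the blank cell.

dderuchechunli

Attach evidentiality witnessed u- → uchechunli.
Attach tense past er- → eruchechunli.
Attach mood optative di- → dieruchechunli.
Attach voice reflexive d- → ddieruchechunli.
Apply vowel deletion: ddieruchechunli → dderuchechunli.
Nasal assimilation: no change.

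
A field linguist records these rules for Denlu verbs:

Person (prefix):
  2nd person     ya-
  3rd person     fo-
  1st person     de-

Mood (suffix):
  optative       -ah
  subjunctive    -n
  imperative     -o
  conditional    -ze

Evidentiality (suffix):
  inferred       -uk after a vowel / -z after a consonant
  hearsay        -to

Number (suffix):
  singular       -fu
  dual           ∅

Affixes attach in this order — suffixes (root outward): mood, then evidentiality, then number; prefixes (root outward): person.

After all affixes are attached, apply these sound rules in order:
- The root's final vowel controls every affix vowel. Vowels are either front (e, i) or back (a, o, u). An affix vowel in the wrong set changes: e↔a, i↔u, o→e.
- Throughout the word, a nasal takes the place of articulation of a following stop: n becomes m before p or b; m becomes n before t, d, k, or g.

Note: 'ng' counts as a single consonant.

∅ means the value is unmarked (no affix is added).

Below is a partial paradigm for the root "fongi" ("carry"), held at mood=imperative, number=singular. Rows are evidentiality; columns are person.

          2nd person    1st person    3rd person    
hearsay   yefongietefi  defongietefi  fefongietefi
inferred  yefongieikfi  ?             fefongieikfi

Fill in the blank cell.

defongieikfi

Attach person 1st person de- → defongi.
Attach mood imperative -o → defongio.
Attach evidentiality inferred -uk (after vowel 'o') → defongiouk.
Attach number singular -fu → defongioukfu.
Apply vowel harmony: defongioukfu → defongieikfi.
Nasal assimilation: no change.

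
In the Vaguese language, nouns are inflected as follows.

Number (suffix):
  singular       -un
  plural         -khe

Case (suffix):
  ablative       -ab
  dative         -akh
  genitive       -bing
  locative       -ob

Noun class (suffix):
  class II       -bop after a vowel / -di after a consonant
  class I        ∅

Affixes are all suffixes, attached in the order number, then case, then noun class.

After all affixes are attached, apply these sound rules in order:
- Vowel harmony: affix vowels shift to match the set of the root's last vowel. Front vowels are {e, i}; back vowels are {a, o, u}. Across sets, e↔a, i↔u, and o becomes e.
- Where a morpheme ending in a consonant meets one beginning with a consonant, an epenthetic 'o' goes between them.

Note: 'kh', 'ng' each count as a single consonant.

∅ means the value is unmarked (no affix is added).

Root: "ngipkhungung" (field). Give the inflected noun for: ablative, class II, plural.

ngipkhungungokhaabodu

Attach number plural -khe → ngipkhungungkhe.
Attach case ablative -ab → ngipkhungungkheab.
Attach noun class class II -di (after consonant 'b') → ngipkhungungkheabdi.
Apply vowel harmony: ngipkhungungkheabdi → ngipkhungungkhaabdu.
Apply epenthesis: ngipkhungungkhaabdu → ngipkhungungokhaabodu.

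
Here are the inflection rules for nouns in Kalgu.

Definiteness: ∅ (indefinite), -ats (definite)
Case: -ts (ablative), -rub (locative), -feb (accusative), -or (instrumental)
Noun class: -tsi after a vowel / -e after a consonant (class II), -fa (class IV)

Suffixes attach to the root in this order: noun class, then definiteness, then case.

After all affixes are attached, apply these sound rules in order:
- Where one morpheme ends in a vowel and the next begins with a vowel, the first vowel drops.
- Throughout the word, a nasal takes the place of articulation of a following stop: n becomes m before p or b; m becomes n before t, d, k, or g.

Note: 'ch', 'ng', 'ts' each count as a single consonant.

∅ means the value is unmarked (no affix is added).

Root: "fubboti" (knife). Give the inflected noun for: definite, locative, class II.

Attach noun class class II -tsi (after vowel 'i') → fubbotitsi.
Attach definiteness definite -ats → fubbotitsiats.
Attach case locative -rub → fubbotitsiatsrub.
Apply vowel deletion: fubbotitsiatsrub → fubbotitsatsrub.
Nasal assimilation: no change.

fubbotitsatsrub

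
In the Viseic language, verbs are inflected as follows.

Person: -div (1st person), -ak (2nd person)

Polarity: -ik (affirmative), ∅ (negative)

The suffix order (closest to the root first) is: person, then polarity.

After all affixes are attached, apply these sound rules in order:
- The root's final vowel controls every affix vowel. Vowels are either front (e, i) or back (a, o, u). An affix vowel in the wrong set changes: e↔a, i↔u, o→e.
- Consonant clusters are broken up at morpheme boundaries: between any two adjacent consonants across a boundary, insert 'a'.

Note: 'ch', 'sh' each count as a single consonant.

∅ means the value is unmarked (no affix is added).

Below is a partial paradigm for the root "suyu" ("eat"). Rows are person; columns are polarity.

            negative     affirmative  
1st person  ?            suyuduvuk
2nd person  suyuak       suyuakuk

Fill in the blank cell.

suyuduv

Attach person 1st person -div → suyudiv.
polarity = negative: zero marking, form stays suyudiv.
Apply vowel harmony: suyudiv → suyuduv.
Epenthesis: no change.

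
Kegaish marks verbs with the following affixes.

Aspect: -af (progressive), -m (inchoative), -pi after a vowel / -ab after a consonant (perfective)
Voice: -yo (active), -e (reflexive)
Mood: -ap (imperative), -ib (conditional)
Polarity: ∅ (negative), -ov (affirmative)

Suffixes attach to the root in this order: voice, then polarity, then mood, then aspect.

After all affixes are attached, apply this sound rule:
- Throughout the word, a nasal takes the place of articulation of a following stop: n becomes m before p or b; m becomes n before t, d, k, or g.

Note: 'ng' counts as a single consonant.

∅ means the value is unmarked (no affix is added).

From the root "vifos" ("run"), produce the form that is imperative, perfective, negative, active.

Attach voice active -yo → vifosyo.
polarity = negative: zero marking, form stays vifosyo.
Attach mood imperative -ap → vifosyoap.
Attach aspect perfective -ab (after consonant 'p') → vifosyoapab.
Nasal assimilation: no change.

vifosyoapab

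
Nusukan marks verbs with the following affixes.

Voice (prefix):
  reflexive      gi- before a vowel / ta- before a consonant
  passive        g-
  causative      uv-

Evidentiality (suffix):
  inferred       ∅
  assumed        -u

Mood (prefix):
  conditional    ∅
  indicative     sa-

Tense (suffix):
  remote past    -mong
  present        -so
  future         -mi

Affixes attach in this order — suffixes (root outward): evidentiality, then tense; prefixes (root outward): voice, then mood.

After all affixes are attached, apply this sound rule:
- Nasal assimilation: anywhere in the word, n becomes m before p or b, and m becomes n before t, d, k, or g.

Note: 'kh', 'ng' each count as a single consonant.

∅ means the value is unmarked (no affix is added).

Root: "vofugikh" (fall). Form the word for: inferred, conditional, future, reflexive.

Attach voice reflexive ta- (before consonant 'v') → tavofugikh.
evidentiality = inferred: zero marking, form stays tavofugikh.
Attach tense future -mi → tavofugikhmi.
mood = conditional: zero marking, form stays tavofugikhmi.
Nasal assimilation: no change.

tavofugikhmi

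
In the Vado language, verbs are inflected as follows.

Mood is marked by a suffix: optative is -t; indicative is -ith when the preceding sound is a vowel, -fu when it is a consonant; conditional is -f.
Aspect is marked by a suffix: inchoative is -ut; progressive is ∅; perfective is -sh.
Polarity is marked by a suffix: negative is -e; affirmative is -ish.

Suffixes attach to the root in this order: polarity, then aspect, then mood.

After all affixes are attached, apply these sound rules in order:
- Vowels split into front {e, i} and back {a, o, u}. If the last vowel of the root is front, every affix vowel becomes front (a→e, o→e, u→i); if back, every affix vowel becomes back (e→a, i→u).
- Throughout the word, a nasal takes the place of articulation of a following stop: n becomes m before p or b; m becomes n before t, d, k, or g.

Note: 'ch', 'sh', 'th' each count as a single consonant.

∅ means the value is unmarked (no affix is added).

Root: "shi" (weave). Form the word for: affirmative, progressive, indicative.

shiishfi

Attach polarity affirmative -ish → shiish.
aspect = progressive: zero marking, form stays shiish.
Attach mood indicative -fu (after consonant 'sh') → shiishfu.
Apply vowel harmony: shiishfu → shiishfi.
Nasal assimilation: no change.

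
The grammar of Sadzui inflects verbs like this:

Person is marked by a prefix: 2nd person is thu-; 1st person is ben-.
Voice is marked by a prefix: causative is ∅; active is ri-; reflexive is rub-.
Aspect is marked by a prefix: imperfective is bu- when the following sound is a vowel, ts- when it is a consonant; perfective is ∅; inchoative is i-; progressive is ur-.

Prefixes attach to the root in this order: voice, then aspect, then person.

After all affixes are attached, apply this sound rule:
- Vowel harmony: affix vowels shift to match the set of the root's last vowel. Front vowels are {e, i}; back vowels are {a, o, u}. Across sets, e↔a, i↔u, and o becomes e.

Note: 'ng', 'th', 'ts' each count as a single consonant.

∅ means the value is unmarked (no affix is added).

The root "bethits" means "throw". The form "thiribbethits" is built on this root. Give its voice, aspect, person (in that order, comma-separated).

Segment: thu-rub-bethits.
voice: rub- → reflexive.
aspect: ∅ → perfective.
person: thu- → 2nd person.

reflexive, perfective, 2nd person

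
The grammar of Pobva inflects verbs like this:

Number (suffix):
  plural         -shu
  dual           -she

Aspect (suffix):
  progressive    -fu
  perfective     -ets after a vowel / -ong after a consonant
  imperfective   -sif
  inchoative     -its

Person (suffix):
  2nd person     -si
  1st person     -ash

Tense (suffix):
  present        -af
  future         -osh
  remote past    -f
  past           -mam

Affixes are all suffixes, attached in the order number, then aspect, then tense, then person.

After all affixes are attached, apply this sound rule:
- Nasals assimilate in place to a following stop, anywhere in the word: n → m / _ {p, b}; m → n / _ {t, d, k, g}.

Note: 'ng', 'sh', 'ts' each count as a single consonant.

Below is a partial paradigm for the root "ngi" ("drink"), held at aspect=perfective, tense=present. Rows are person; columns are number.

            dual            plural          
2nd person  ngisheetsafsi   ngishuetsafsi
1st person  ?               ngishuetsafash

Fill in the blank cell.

ngisheetsafash

Attach number dual -she → ngishe.
Attach aspect perfective -ets (after vowel 'e') → ngisheets.
Attach tense present -af → ngisheetsaf.
Attach person 1st person -ash → ngisheetsafash.
Nasal assimilation: no change.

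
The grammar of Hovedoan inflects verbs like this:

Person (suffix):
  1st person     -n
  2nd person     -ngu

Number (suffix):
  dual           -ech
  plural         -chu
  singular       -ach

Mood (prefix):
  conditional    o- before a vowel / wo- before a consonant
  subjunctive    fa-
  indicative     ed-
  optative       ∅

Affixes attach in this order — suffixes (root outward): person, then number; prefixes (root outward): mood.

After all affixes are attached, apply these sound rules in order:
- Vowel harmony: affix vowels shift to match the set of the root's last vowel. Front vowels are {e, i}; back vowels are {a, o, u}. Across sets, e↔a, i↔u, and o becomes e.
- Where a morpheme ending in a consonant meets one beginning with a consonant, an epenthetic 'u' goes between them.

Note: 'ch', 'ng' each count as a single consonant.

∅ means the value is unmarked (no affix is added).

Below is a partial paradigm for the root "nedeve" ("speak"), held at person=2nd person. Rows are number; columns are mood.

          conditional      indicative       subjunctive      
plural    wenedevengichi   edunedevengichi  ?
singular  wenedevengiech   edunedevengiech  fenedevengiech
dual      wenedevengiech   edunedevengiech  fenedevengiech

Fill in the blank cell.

Attach person 2nd person -ngu → nedevengu.
Attach number plural -chu → nedevenguchu.
Attach mood subjunctive fa- → fanedevenguchu.
Apply vowel harmony: fanedevenguchu → fenedevengichi.
Epenthesis: no change.

fenedevengichi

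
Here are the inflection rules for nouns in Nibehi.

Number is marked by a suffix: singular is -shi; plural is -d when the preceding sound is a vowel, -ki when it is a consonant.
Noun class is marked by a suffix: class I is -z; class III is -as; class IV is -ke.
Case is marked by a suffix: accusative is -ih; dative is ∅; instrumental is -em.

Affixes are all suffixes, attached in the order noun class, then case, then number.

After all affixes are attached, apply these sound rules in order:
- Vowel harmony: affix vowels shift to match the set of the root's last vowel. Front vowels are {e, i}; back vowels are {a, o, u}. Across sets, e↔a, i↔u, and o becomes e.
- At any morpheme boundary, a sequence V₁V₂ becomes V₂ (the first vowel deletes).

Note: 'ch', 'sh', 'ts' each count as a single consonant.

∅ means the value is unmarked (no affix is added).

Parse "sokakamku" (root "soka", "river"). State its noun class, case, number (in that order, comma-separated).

class IV, instrumental, plural

Segment: soka-ke-em-ki.
noun class: -ke → class IV.
case: -em → instrumental.
number: -d/ki → plural.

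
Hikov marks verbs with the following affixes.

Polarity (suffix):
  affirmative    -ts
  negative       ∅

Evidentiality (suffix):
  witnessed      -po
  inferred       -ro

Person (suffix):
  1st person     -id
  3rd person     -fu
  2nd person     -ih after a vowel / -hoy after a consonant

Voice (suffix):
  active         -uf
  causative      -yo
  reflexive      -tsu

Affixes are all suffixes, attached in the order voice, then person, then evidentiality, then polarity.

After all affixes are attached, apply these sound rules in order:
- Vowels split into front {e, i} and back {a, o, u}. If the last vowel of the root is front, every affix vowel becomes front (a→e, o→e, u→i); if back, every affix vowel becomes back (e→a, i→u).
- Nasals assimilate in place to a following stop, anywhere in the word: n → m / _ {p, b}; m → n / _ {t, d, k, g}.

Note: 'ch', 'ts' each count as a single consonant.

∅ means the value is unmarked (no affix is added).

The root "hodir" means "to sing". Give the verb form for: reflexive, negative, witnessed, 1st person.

Attach voice reflexive -tsu → hodirtsu.
Attach person 1st person -id → hodirtsuid.
Attach evidentiality witnessed -po → hodirtsuidpo.
polarity = negative: zero marking, form stays hodirtsuidpo.
Apply vowel harmony: hodirtsuidpo → hodirtsiidpe.
Nasal assimilation: no change.

hodirtsiidpe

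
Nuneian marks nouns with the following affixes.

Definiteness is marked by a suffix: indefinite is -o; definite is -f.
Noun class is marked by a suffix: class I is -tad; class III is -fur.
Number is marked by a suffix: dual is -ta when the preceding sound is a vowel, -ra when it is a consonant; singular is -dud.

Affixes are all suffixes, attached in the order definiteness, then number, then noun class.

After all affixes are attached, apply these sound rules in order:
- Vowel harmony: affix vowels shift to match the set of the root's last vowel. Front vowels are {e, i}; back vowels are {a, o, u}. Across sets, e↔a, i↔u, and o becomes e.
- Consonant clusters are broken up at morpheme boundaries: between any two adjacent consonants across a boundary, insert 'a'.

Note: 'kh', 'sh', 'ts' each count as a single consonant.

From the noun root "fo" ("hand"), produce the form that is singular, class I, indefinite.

Attach definiteness indefinite -o → foo.
Attach number singular -dud → foodud.
Attach noun class class I -tad → foodudtad.
Vowel harmony: no change.
Apply epenthesis: foodudtad → foodudatad.

foodudatad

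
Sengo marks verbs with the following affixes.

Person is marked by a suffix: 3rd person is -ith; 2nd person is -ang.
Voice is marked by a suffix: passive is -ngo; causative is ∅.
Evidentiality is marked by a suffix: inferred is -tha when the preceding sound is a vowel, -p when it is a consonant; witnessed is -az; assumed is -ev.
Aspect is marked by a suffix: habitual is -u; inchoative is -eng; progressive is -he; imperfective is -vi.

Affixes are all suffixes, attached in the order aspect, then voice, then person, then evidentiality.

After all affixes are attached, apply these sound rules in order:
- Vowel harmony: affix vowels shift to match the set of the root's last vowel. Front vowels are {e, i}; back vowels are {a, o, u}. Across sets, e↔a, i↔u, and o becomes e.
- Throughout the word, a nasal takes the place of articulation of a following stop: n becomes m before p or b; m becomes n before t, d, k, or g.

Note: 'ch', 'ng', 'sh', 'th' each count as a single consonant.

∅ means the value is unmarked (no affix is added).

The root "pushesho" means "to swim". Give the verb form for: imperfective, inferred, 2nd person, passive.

Attach aspect imperfective -vi → pusheshovi.
Attach voice passive -ngo → pusheshovingo.
Attach person 2nd person -ang → pusheshovingoang.
Attach evidentiality inferred -p (after consonant 'ng') → pusheshovingoangp.
Apply vowel harmony: pusheshovingoangp → pusheshovungoangp.
Nasal assimilation: no change.

pusheshovungoangp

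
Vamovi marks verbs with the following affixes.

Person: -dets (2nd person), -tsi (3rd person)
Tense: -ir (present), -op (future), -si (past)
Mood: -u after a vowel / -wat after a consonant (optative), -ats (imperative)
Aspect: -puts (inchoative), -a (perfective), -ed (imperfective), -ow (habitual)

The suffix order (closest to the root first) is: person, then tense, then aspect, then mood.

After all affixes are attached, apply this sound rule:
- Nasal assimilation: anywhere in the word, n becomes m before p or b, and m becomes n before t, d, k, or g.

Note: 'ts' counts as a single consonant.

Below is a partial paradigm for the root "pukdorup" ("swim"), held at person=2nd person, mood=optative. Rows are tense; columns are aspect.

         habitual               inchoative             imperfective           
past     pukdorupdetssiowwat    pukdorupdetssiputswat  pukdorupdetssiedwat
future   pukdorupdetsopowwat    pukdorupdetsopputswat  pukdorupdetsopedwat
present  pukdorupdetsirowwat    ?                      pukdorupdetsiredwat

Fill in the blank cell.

pukdorupdetsirputswat

Attach person 2nd person -dets → pukdorupdets.
Attach tense present -ir → pukdorupdetsir.
Attach aspect inchoative -puts → pukdorupdetsirputs.
Attach mood optative -wat (after consonant 'ts') → pukdorupdetsirputswat.
Nasal assimilation: no change.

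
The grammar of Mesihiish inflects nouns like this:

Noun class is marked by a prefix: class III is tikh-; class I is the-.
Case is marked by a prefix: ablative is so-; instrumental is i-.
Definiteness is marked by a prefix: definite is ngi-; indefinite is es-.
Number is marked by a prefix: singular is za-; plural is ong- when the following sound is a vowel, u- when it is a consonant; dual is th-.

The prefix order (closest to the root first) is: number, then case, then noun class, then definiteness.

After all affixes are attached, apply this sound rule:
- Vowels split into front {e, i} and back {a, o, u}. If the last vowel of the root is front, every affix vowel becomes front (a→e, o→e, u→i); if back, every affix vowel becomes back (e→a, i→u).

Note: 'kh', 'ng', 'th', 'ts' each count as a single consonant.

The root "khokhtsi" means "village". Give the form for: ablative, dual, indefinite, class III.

Attach number dual th- → thkhokhtsi.
Attach case ablative so- → sothkhokhtsi.
Attach noun class class III tikh- → tikhsothkhokhtsi.
Attach definiteness indefinite es- → estikhsothkhokhtsi.
Apply vowel harmony: estikhsothkhokhtsi → estikhsethkhokhtsi.

estikhsethkhokhtsi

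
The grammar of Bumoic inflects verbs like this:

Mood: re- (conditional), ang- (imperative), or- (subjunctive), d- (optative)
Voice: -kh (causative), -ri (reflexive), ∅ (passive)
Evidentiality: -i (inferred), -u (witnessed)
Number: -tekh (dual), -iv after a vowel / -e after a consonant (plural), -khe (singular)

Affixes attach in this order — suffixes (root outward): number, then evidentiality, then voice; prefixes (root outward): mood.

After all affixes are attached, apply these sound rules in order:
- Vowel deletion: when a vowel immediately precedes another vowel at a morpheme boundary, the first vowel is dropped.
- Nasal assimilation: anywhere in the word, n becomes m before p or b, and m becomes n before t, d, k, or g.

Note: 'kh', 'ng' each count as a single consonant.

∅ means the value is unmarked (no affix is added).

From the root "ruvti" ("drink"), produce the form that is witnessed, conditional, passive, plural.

reruvtivu

Attach mood conditional re- → reruvti.
Attach number plural -iv (after vowel 'i') → reruvtiiv.
Attach evidentiality witnessed -u → reruvtiivu.
voice = passive: zero marking, form stays reruvtiivu.
Apply vowel deletion: reruvtiivu → reruvtivu.
Nasal assimilation: no change.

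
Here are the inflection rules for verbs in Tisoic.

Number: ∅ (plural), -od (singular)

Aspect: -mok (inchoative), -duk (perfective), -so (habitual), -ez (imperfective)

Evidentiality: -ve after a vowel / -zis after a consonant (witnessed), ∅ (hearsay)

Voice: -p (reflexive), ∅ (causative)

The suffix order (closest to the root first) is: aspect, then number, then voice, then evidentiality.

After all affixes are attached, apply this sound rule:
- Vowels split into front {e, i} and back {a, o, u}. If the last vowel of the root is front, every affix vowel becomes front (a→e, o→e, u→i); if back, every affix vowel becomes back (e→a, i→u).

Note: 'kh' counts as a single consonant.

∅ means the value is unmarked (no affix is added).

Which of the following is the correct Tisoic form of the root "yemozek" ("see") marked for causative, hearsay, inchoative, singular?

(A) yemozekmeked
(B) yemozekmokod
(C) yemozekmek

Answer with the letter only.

Attach aspect inchoative -mok → yemozekmok.
Attach number singular -od → yemozekmokod.
voice = causative: zero marking, form stays yemozekmokod.
evidentiality = hearsay: zero marking, form stays yemozekmokod.
Apply vowel harmony: yemozekmokod → yemozekmeked.
So the correct form is yemozekmeked, option (A).
(B) yemozekmokod is wrong: it fails to apply the sound rule(s).
(C) yemozekmek is wrong: it uses plural instead of singular for number.

A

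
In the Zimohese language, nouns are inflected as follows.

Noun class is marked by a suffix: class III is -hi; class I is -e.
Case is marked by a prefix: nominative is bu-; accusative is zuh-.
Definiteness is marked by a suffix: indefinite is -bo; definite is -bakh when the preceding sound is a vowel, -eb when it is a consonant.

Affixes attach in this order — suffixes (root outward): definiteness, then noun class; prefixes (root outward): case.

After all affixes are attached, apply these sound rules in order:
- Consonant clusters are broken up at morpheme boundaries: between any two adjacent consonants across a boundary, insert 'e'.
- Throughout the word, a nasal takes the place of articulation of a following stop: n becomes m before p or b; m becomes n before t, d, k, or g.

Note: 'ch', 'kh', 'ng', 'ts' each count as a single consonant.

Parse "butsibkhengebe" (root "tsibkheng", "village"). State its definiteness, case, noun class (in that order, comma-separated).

definite, nominative, class I

Segment: bu-tsibkheng-eb-e.
definiteness: -bakh/eb → definite.
case: bu- → nominative.
noun class: -e → class I.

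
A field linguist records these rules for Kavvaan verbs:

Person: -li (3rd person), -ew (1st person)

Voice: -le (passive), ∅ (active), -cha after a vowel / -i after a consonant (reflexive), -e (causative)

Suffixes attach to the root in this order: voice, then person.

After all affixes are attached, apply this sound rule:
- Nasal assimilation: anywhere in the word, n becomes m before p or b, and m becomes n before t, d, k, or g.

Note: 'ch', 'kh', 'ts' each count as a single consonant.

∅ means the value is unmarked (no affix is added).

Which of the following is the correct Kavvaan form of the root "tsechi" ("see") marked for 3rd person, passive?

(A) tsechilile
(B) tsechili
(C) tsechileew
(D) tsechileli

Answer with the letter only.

D

Attach voice passive -le → tsechile.
Attach person 3rd person -li → tsechileli.
Nasal assimilation: no change.
So the correct form is tsechileli, option (D).
(B) tsechili is wrong: it uses active instead of passive for voice.
(C) tsechileew is wrong: it uses 1st person instead of 3rd person for person.
(A) tsechilile is wrong: it has the affixes in the wrong order.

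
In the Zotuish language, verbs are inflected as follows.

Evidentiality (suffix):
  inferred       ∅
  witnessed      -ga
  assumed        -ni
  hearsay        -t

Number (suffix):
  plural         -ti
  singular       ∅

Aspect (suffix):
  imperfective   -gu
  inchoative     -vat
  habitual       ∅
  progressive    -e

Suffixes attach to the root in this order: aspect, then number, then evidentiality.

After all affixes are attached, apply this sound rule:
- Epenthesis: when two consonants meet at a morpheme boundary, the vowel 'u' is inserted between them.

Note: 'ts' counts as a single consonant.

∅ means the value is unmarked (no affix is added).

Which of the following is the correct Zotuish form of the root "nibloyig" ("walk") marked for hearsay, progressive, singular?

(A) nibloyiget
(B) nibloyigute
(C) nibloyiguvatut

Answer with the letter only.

A

Attach aspect progressive -e → nibloyige.
number = singular: zero marking, form stays nibloyige.
Attach evidentiality hearsay -t → nibloyiget.
Epenthesis: no change.
So the correct form is nibloyiget, option (A).
(B) nibloyigute is wrong: it has the affixes in the wrong order.
(C) nibloyiguvatut is wrong: it uses inchoative instead of progressive for aspect.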